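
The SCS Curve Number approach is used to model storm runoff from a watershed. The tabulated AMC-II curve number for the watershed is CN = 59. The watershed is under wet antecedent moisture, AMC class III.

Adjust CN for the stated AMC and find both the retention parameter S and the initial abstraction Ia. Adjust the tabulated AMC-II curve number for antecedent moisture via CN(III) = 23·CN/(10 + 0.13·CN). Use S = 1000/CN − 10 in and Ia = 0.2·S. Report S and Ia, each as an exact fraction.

S = 4100/1357 in ≈ 3.021 in; Ia = 820/1357 in ≈ 0.604 in

Adjust CN=59 to AMC III: 23·59/(10 + 0.13·59) → 1357 ÷ (1767/100) = 135700/1767 ≈ 76.797
S = 1000/(135700/1767) − 10 = 4100/1357 in ≈ 3.021 in
Initial abstraction Ia = S/5 = (4100/1357)/5 = 820/1357 ≈ 0.604 in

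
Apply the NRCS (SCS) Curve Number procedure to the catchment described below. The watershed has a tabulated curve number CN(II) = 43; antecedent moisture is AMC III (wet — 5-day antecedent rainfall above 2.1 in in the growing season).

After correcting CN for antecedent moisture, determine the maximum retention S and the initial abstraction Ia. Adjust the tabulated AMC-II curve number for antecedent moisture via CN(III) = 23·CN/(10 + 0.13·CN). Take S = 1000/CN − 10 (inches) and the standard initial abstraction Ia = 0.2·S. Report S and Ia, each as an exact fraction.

S = 5700/989 in ≈ 5.763 in; Ia = 1140/989 in ≈ 1.153 in

Wet (AMC III): CN(III) = 23·43/(10 + 0.13·43) = 989/(1559/100) = 98900/1559 ≈ 63.438
S = 1000/(98900/1559) − 10 = 5700/989 in ≈ 5.763 in
Ia = 0.2S: 0.2·5.763 = 1.153 in (exactly 1140/989)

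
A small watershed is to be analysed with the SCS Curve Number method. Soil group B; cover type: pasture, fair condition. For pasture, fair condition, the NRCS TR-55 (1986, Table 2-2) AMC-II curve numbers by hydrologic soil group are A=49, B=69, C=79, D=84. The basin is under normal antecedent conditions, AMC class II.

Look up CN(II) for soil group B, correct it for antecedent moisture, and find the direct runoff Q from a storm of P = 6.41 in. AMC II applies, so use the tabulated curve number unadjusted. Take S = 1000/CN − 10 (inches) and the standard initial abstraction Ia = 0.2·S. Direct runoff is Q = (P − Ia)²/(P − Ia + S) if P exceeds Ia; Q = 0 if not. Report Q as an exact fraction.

NRCS table: pasture, fair condition, soil group B → CN(II) = 69
CN(II) = 69; AMC II needs no correction.
S = 1000/69 − 10 = 310/69 in ≈ 4.493 in
Ia = 0.2S: 0.2·4.493 = 0.899 in (exactly 62/69)
Since P=6.410 > Ia=0.899: effective rainfall P−Ia = 38029/6900 in
Q = (38029/6900)²/((38029/6900) + 310/69) = (1446204841/47610000)/(69029/6900) = 1446204841/476300100 in ≈ 3.036 in

Q = 1446204841/476300100 in ≈ 3.036 in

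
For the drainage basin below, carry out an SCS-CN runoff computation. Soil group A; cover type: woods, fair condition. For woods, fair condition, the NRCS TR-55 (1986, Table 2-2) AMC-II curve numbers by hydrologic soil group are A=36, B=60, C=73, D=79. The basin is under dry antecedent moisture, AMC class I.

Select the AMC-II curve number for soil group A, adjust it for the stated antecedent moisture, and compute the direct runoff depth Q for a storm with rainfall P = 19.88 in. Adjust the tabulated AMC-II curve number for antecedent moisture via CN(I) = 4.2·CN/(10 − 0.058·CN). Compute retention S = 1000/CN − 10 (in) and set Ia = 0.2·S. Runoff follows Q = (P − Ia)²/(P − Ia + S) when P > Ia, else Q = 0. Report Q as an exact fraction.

Q = 2908768489/1199833425 in ≈ 2.424 in

NRCS table: woods, fair condition, soil group A → CN(II) = 36
Dry (AMC I): CN(I) = 4.2·36/(10 − 0.058·36) = (756/5)/(989/125) = 18900/989 ≈ 19.110
Retention S: 1000/CN − 10 with CN=19.110 → S = 8000/189 ≈ 42.328 in
Ia = 0.2S: 0.2·42.328 = 8.466 in (exactly 1600/189)
P − Ia = 19.880 − 8.466 = 53933/4725 ≈ 11.414 in (> 0, runoff occurs)
Runoff Q = (P−Ia)²/(P−Ia+S) = (11.414)²/(11.414+42.328) = 2908768489/1199833425 ≈ 2.424 in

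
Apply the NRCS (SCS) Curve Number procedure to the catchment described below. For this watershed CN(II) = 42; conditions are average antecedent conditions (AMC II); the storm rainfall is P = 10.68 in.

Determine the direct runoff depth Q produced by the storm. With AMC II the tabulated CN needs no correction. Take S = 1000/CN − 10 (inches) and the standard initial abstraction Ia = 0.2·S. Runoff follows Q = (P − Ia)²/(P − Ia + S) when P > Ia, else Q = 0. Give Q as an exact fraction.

CN(II) = 42; AMC II needs no correction.
Max retention: S = 1000/42 − 10 = 290/21 in (≈ 13.810 in)
Ia = 0.2S: 0.2·13.810 = 2.762 in (exactly 58/21)
P − Ia = 10.680 − 2.762 = 4157/525 ≈ 7.918 in (> 0, runoff occurs)
Q: (4157/525)² ÷ (11407/525) = 17280649/5988675 in (≈ 2.886 in)

Q = 17280649/5988675 in ≈ 2.886 in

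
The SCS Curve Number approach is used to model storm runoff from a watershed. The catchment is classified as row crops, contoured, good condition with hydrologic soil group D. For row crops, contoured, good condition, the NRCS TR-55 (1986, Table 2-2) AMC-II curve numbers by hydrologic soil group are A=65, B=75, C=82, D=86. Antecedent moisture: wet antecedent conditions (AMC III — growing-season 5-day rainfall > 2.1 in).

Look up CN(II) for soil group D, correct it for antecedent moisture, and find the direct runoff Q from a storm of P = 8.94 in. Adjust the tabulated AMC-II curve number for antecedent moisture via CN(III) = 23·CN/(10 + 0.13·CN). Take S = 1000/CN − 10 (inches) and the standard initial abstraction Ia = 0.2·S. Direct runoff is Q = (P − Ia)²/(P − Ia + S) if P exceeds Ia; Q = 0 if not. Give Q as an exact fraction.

NRCS table: row crops, contoured, good condition, soil group D → CN(II) = 86
Wet (AMC III): CN(III) = 23·86/(10 + 0.13·86) = 1978/(1059/50) = 98900/1059 ≈ 93.390
Max retention: S = 1000/(98900/1059) − 10 = 700/989 in (≈ 0.708 in)
Initial abstraction Ia = S/5 = (700/989)/5 = 140/989 ≈ 0.142 in
P − Ia = 8.940 − 0.142 = 435083/49450 ≈ 8.798 in (> 0, runoff occurs)
Runoff Q = (P−Ia)²/(P−Ia+S) = (8.798)²/(8.798+0.708) = 189297216889/23245604350 ≈ 8.143 in

Q = 189297216889/23245604350 in ≈ 8.143 in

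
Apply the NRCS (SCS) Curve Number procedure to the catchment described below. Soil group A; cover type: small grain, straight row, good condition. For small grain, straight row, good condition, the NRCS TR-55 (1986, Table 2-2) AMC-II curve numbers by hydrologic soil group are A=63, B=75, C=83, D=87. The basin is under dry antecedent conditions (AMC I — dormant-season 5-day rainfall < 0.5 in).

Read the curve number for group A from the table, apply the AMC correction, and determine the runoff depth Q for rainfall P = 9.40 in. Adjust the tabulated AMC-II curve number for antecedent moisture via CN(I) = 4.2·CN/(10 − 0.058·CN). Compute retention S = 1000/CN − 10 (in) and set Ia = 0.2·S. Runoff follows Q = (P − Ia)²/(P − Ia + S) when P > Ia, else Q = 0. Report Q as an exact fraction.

Q = 1908029761/900837315 in ≈ 2.118 in

NRCS table: small grain, straight row, good condition, soil group A → CN(II) = 63
Adjust CN=63 to AMC I: 4.2·63/(10 − 0.058·63) → (1323/5) ÷ (3173/500) = 132300/3173 ≈ 41.696
Retention S: 1000/CN − 10 with CN=41.696 → S = 18500/1323 ≈ 13.983 in
Ia = 0.2S: 0.2·13.983 = 2.797 in (exactly 3700/1323)
Excess rainfall: 9.400 − 2.797 = 6.603 in; P > Ia so Q > 0
Q: (43681/6615)² ÷ (136181/6615) = 1908029761/900837315 in (≈ 2.118 in)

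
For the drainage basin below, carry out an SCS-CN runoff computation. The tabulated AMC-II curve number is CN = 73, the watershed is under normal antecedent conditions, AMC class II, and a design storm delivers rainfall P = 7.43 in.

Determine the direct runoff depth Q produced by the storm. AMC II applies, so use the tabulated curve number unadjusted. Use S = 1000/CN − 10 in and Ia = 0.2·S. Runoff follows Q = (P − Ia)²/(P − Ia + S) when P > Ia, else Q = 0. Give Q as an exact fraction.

Average conditions: CN = 73 (no AMC adjustment).
Max retention: S = 1000/73 − 10 = 270/73 in (≈ 3.699 in)
Ia = 0.2S: 0.2·3.699 = 0.740 in (exactly 54/73)
Since P=7.430 > Ia=0.740: effective rainfall P−Ia = 48839/7300 in
Q: (48839/7300)² ÷ (75839/7300) = 2385247921/553624700 in (≈ 4.308 in)

Q = 2385247921/553624700 in ≈ 4.308 in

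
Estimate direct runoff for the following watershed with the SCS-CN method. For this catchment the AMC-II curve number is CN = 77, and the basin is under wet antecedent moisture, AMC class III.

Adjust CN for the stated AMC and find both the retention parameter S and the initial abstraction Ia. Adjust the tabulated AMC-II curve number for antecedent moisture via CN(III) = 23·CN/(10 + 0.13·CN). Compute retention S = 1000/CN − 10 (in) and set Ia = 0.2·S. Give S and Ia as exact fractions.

Wet (AMC III): CN(III) = 23·77/(10 + 0.13·77) = 1771/(2001/100) = 7700/87 ≈ 88.506
Retention S: 1000/CN − 10 with CN=88.506 → S = 100/77 ≈ 1.299 in
Ia = 0.2S: 0.2·1.299 = 0.260 in (exactly 20/77)

S = 100/77 in ≈ 1.299 in; Ia = 20/77 in ≈ 0.260 in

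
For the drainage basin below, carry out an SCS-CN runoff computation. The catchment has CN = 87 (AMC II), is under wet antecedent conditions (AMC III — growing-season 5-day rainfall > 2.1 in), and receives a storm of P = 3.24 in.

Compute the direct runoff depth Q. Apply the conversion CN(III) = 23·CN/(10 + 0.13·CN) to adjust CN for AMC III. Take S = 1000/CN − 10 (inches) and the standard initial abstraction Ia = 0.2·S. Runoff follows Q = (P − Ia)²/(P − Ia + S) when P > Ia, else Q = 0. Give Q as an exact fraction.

Adjust CN=87 to AMC III: 23·87/(10 + 0.13·87) → 2001 ÷ (2131/100) = 200100/2131 ≈ 93.900
S = 1000/(200100/2131) − 10 = 1300/2001 in ≈ 0.650 in
Ia = 0.2·(1300/2001) = 260/2001 in ≈ 0.130 in
P − Ia = 3.240 − 0.130 = 155581/50025 ≈ 3.110 in (> 0, runoff occurs)
Runoff Q = (P−Ia)²/(P−Ia+S) = (3.110)²/(3.110+0.650) = 24205447561/9408752025 ≈ 2.573 in

Q = 24205447561/9408752025 in ≈ 2.573 in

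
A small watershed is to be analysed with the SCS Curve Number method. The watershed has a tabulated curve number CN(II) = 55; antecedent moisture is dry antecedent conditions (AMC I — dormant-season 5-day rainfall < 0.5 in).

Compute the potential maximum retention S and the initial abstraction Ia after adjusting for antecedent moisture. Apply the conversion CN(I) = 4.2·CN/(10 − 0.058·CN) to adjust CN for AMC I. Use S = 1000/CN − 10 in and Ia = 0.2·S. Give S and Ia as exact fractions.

CN(I) from CN(II)=55: (4.2·55)/(10 − 0.058·55) = 7700/227 ≈ 33.921
Max retention: S = 1000/(7700/227) − 10 = 1500/77 in (≈ 19.481 in)
Ia = 0.2·(1500/77) = 300/77 in ≈ 3.896 in

S = 1500/77 in ≈ 19.481 in; Ia = 300/77 in ≈ 3.896 in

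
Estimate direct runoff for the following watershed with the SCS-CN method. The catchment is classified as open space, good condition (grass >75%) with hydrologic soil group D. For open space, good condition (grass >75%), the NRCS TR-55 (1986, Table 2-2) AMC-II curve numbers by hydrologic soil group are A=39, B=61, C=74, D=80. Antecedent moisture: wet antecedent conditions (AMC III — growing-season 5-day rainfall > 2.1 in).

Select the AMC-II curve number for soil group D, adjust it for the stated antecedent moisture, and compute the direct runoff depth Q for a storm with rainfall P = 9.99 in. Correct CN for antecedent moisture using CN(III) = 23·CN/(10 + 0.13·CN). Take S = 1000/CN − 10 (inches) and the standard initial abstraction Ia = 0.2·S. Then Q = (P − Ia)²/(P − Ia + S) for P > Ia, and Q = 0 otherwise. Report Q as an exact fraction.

NRCS table: open space, good condition (grass >75%), soil group D → CN(II) = 80
Wet (AMC III): CN(III) = 23·80/(10 + 0.13·80) = 1840/(102/5) = 4600/51 ≈ 90.196
Retention S: 1000/CN − 10 with CN=90.196 → S = 25/23 ≈ 1.087 in
Initial abstraction Ia = S/5 = (25/23)/5 = 5/23 ≈ 0.217 in
Excess rainfall: 9.990 − 0.217 = 9.773 in; P > Ia so Q > 0
Q: (22477/2300)² ÷ (24977/2300) = 505215529/57447100 in (≈ 8.794 in)

Q = 505215529/57447100 in ≈ 8.794 in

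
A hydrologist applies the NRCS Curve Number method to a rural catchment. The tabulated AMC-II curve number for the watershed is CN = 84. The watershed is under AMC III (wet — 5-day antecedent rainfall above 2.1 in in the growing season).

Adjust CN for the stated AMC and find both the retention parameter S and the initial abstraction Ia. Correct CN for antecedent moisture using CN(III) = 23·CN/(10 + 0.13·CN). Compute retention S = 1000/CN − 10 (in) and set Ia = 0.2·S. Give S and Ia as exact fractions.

S = 400/483 in ≈ 0.828 in; Ia = 80/483 in ≈ 0.166 in

CN(III) from CN(II)=84: (23·84)/(10 + 0.13·84) = 48300/523 ≈ 92.352
Retention S: 1000/CN − 10 with CN=92.352 → S = 400/483 ≈ 0.828 in
Ia = 0.2·(400/483) = 80/483 in ≈ 0.166 in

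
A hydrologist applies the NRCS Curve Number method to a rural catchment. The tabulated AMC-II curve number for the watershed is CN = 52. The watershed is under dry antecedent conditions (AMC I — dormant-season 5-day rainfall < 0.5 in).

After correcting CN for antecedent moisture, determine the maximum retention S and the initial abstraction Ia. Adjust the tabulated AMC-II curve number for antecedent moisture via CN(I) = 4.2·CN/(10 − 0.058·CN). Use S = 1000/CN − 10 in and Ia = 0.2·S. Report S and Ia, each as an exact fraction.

CN(I) from CN(II)=52: (4.2·52)/(10 − 0.058·52) = 9100/291 ≈ 31.271
S = 1000/(9100/291) − 10 = 2000/91 in ≈ 21.978 in
Ia = 0.2S: 0.2·21.978 = 4.396 in (exactly 400/91)

S = 2000/91 in ≈ 21.978 in; Ia = 400/91 in ≈ 4.396 in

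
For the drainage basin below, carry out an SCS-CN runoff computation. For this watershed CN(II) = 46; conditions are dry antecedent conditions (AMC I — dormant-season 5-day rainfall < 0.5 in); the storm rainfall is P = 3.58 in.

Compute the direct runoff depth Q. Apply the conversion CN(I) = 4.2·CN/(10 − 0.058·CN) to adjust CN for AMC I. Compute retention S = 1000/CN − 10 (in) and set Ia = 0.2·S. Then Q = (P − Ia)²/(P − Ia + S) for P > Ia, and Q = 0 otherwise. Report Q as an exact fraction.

Dry (AMC I): CN(I) = 4.2·46/(10 − 0.058·46) = (966/5)/(1833/250) = 16100/611 ≈ 26.350
Retention S: 1000/CN − 10 with CN=26.350 → S = 4500/161 ≈ 27.950 in
Ia = 0.2·(4500/161) = 900/161 in ≈ 5.590 in
P = 3.580 ≤ Ia = 5.590 in: entire storm abstracted, Q = 0.

Q = 0 in ≈ 0.000 in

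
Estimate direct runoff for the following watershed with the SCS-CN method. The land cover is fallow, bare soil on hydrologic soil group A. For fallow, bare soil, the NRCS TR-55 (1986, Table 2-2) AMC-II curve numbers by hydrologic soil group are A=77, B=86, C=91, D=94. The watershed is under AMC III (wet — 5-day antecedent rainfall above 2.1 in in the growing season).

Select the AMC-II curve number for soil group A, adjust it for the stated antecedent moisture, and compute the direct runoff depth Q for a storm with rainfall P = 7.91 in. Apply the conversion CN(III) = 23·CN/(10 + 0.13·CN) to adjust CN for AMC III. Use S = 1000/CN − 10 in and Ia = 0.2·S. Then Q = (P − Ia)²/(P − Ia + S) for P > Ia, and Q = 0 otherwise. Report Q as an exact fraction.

Q = 3470034649/530583900 in ≈ 6.540 in

NRCS table: fallow, bare soil, soil group A → CN(II) = 77
Adjust CN=77 to AMC III: 23·77/(10 + 0.13·77) → 1771 ÷ (2001/100) = 7700/87 ≈ 88.506
Retention S: 1000/CN − 10 with CN=88.506 → S = 100/77 ≈ 1.299 in
Initial abstraction Ia = S/5 = (100/77)/5 = 20/77 ≈ 0.260 in
Since P=7.910 > Ia=0.260: effective rainfall P−Ia = 58907/7700 in
Runoff Q = (P−Ia)²/(P−Ia+S) = (7.650)²/(7.650+1.299) = 3470034649/530583900 ≈ 6.540 in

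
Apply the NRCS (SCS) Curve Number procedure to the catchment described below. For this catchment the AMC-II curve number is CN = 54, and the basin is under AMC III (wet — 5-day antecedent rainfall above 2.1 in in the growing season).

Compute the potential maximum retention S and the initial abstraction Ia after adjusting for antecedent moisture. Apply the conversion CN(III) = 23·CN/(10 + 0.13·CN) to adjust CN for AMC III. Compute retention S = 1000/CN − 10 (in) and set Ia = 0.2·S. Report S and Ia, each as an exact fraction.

Wet (AMC III): CN(III) = 23·54/(10 + 0.13·54) = 1242/(851/50) = 2700/37 ≈ 72.973
S = 1000/(2700/37) − 10 = 100/27 in ≈ 3.704 in
Ia = 0.2·(100/27) = 20/27 in ≈ 0.741 in

S = 100/27 in ≈ 3.704 in; Ia = 20/27 in ≈ 0.741 in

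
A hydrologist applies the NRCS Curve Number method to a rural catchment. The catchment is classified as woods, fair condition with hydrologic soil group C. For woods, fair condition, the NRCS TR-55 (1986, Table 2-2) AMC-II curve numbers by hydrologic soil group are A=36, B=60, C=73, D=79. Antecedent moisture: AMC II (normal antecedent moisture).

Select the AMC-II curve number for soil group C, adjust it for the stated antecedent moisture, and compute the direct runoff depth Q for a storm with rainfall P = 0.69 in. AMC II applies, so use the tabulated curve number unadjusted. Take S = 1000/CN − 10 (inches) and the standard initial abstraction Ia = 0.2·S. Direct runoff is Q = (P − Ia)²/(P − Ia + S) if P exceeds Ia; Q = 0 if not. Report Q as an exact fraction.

Q = 0 in ≈ 0.000 in

NRCS table: woods, fair condition, soil group C → CN(II) = 73
CN(II) = 73; AMC II needs no correction.
Retention S: 1000/CN − 10 with CN=73.000 → S = 270/73 ≈ 3.699 in
Ia = 0.2·(270/73) = 54/73 in ≈ 0.740 in
P = 0.690 ≤ Ia = 0.740 in: entire storm abstracted, Q = 0.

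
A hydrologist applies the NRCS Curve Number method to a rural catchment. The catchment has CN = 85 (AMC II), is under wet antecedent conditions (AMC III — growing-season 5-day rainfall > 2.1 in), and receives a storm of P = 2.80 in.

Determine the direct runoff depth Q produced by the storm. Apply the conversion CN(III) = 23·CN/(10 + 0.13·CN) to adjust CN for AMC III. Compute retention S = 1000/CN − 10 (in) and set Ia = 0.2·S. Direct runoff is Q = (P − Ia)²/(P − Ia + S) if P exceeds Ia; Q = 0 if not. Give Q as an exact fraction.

Wet (AMC III): CN(III) = 23·85/(10 + 0.13·85) = 1955/(421/20) = 39100/421 ≈ 92.874
S = 1000/(39100/421) − 10 = 300/391 in ≈ 0.767 in
Initial abstraction Ia = S/5 = (300/391)/5 = 60/391 ≈ 0.153 in
Excess rainfall: 2.800 − 0.153 = 2.647 in; P > Ia so Q > 0
Q = (5174/1955)²/((5174/1955) + 300/391) = (26770276/3822025)/(6674/1955) = 13385138/6523835 in ≈ 2.052 in

Q = 13385138/6523835 in ≈ 2.052 in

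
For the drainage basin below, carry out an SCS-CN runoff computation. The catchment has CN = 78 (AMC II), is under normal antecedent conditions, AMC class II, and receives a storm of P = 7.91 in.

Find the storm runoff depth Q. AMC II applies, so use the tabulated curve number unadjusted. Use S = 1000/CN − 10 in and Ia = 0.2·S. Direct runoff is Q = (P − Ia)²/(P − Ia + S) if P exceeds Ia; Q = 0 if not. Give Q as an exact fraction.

Q = 820765201/154631100 in ≈ 5.308 in

CN(II) = 78; AMC II needs no correction.
Max retention: S = 1000/78 − 10 = 110/39 in (≈ 2.821 in)
Ia = 0.2S: 0.2·2.821 = 0.564 in (exactly 22/39)
Since P=7.910 > Ia=0.564: effective rainfall P−Ia = 28649/3900 in
Runoff Q = (P−Ia)²/(P−Ia+S) = (7.346)²/(7.346+2.821) = 820765201/154631100 ≈ 5.308 in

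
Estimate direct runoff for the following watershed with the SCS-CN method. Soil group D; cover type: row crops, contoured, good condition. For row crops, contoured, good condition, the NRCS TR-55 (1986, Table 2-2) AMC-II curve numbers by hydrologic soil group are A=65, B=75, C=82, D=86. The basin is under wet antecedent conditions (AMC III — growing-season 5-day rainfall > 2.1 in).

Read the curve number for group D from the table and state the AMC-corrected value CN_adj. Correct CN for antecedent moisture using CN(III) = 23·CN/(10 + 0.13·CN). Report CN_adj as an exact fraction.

CN_adj = 98900/1059 ≈ 93.390

NRCS table: row crops, contoured, good condition, soil group D → CN(II) = 86
Adjust CN=86 to AMC III: 23·86/(10 + 0.13·86) → 1978 ÷ (1059/50) = 98900/1059 ≈ 93.390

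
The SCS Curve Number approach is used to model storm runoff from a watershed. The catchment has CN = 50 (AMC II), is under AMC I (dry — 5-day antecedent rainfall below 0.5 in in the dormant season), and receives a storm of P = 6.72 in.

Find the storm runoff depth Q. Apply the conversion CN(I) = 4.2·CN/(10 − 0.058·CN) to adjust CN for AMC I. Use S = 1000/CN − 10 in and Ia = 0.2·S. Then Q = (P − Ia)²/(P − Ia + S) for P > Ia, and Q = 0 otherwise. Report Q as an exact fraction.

Q = 132098/887775 in ≈ 0.149 in

Adjust CN=50 to AMC I: 4.2·50/(10 − 0.058·50) → 210 ÷ (71/10) = 2100/71 ≈ 29.577
Max retention: S = 1000/(2100/71) − 10 = 500/21 in (≈ 23.810 in)
Ia = 0.2·(500/21) = 100/21 in ≈ 4.762 in
P − Ia = 6.720 − 4.762 = 1028/525 ≈ 1.958 in (> 0, runoff occurs)
Q = (1028/525)²/((1028/525) + 500/21) = (1056784/275625)/(13528/525) = 132098/887775 in ≈ 0.149 in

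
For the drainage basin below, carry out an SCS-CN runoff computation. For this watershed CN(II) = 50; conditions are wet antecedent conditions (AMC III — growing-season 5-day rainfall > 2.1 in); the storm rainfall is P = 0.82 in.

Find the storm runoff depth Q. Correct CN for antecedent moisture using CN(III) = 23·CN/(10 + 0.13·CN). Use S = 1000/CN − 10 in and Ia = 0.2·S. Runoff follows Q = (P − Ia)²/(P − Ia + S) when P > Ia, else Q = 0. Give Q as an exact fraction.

Adjust CN=50 to AMC III: 23·50/(10 + 0.13·50) → 1150 ÷ (33/2) = 2300/33 ≈ 69.697
Retention S: 1000/CN − 10 with CN=69.697 → S = 100/23 ≈ 4.348 in
Ia = 0.2S: 0.2·4.348 = 0.870 in (exactly 20/23)
P = 0.820 ≤ Ia = 0.870 in: entire storm abstracted, Q = 0.

Q = 0 in ≈ 0.000 in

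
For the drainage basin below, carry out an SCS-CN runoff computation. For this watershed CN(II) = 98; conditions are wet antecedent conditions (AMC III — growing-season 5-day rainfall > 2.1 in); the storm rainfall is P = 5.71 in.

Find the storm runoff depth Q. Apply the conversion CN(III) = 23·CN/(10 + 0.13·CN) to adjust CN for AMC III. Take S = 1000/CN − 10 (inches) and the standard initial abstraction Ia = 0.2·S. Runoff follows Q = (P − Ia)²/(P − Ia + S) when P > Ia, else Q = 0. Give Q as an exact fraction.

Q = 411544061289/73425965900 in ≈ 5.605 in

Adjust CN=98 to AMC III: 23·98/(10 + 0.13·98) → 2254 ÷ (1137/50) = 112700/1137 ≈ 99.120
Max retention: S = 1000/(112700/1137) − 10 = 100/1127 in (≈ 0.089 in)
Ia = 0.2S: 0.2·0.089 = 0.018 in (exactly 20/1127)
P − Ia = 5.710 − 0.018 = 641517/112700 ≈ 5.692 in (> 0, runoff occurs)
Runoff Q = (P−Ia)²/(P−Ia+S) = (5.692)²/(5.692+0.089) = 411544061289/73425965900 ≈ 5.605 in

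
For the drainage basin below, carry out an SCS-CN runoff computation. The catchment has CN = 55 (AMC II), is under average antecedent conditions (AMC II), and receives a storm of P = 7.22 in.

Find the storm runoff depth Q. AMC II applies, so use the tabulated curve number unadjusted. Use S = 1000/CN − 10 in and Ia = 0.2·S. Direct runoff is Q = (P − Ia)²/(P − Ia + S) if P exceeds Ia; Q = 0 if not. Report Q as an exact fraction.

Average conditions: CN = 55 (no AMC adjustment).
Max retention: S = 1000/55 − 10 = 90/11 in (≈ 8.182 in)
Ia = 0.2S: 0.2·8.182 = 1.636 in (exactly 18/11)
Excess rainfall: 7.220 − 1.636 = 5.584 in; P > Ia so Q > 0
Q: (3071/550)² ÷ (7571/550) = 9431041/4164050 in (≈ 2.265 in)

Q = 9431041/4164050 in ≈ 2.265 in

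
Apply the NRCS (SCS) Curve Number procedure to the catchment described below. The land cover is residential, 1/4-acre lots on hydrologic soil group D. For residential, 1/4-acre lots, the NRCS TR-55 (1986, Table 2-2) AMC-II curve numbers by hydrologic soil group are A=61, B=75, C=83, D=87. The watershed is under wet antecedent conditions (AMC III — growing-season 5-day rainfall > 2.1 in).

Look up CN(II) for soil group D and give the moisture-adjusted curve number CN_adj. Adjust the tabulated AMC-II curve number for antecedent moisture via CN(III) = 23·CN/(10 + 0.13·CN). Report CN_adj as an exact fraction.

NRCS table: residential, 1/4-acre lots, soil group D → CN(II) = 87
CN(III) from CN(II)=87: (23·87)/(10 + 0.13·87) = 200100/2131 ≈ 93.900

CN_adj = 200100/2131 ≈ 93.900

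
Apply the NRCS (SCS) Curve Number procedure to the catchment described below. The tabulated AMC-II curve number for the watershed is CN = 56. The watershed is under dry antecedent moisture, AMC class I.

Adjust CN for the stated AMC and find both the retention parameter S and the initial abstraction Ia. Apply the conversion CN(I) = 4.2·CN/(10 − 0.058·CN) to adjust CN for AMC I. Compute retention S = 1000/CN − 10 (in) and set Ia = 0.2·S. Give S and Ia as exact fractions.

Dry (AMC I): CN(I) = 4.2·56/(10 − 0.058·56) = (1176/5)/(844/125) = 7350/211 ≈ 34.834
Max retention: S = 1000/(7350/211) − 10 = 2750/147 in (≈ 18.707 in)
Ia = 0.2·(2750/147) = 550/147 in ≈ 3.741 in

S = 2750/147 in ≈ 18.707 in; Ia = 550/147 in ≈ 3.741 in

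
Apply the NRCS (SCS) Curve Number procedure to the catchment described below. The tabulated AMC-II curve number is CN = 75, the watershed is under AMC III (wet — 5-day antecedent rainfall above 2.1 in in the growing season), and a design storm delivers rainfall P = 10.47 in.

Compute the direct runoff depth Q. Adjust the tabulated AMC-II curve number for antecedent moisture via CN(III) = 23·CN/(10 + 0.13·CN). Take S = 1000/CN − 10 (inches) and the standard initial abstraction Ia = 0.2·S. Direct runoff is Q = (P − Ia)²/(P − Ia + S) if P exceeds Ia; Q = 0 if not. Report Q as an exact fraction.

Q = 4934079049/553676700 in ≈ 8.911 in

CN(III) from CN(II)=75: (23·75)/(10 + 0.13·75) = 6900/79 ≈ 87.342
S = 1000/(6900/79) − 10 = 100/69 in ≈ 1.449 in
Ia = 0.2·(100/69) = 20/69 in ≈ 0.290 in
Since P=10.470 > Ia=0.290: effective rainfall P−Ia = 70243/6900 in
Q: (70243/6900)² ÷ (80243/6900) = 4934079049/553676700 in (≈ 8.911 in)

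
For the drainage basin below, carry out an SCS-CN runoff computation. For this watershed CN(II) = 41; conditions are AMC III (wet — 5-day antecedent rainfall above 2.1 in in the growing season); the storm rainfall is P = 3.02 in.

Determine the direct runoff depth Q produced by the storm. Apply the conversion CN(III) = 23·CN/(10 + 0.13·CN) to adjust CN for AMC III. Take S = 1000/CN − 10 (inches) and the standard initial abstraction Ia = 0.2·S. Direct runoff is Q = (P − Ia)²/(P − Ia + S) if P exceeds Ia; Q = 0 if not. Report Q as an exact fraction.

Adjust CN=41 to AMC III: 23·41/(10 + 0.13·41) → 943 ÷ (1533/100) = 94300/1533 ≈ 61.513
Retention S: 1000/CN − 10 with CN=61.513 → S = 5900/943 ≈ 6.257 in
Initial abstraction Ia = S/5 = (5900/943)/5 = 1180/943 ≈ 1.251 in
Since P=3.020 > Ia=1.251: effective rainfall P−Ia = 83393/47150 in
Q: (83393/47150)² ÷ (378393/47150) = 6954392449/17841229950 in (≈ 0.390 in)

Q = 6954392449/17841229950 in ≈ 0.390 in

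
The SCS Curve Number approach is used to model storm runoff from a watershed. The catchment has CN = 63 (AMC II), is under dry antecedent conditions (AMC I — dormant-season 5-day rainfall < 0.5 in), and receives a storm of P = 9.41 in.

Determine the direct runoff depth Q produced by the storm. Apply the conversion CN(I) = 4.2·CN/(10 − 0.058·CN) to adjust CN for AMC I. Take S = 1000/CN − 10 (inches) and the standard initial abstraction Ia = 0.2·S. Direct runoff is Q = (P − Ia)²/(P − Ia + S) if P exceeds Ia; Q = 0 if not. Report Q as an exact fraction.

Dry (AMC I): CN(I) = 4.2·63/(10 − 0.058·63) = (1323/5)/(3173/500) = 132300/3173 ≈ 41.696
S = 1000/(132300/3173) − 10 = 18500/1323 in ≈ 13.983 in
Initial abstraction Ia = S/5 = (18500/1323)/5 = 3700/1323 ≈ 2.797 in
Since P=9.410 > Ia=2.797: effective rainfall P−Ia = 874943/132300 in
Runoff Q = (P−Ia)²/(P−Ia+S) = (6.613)²/(6.613+13.983) = 765525253249/360509958900 ≈ 2.123 in

Q = 765525253249/360509958900 in ≈ 2.123 in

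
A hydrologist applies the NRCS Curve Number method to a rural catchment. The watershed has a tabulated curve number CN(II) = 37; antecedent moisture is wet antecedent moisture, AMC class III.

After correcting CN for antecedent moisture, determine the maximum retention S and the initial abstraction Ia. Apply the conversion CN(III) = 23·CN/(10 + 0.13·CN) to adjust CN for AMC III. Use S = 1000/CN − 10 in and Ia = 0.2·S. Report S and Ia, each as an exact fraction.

Wet (AMC III): CN(III) = 23·37/(10 + 0.13·37) = 851/(1481/100) = 85100/1481 ≈ 57.461
Retention S: 1000/CN − 10 with CN=57.461 → S = 6300/851 ≈ 7.403 in
Ia = 0.2·(6300/851) = 1260/851 in ≈ 1.481 in

S = 6300/851 in ≈ 7.403 in; Ia = 1260/851 in ≈ 1.481 in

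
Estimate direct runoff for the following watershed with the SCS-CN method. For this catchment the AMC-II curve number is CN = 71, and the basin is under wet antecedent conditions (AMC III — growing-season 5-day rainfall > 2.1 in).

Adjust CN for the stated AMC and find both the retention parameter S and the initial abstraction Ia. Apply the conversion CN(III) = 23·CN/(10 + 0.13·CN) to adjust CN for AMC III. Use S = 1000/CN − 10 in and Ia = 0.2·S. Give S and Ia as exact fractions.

S = 2900/1633 in ≈ 1.776 in; Ia = 580/1633 in ≈ 0.355 in

CN(III) from CN(II)=71: (23·71)/(10 + 0.13·71) = 163300/1923 ≈ 84.919
S = 1000/(163300/1923) − 10 = 2900/1633 in ≈ 1.776 in
Ia = 0.2·(2900/1633) = 580/1633 in ≈ 0.355 in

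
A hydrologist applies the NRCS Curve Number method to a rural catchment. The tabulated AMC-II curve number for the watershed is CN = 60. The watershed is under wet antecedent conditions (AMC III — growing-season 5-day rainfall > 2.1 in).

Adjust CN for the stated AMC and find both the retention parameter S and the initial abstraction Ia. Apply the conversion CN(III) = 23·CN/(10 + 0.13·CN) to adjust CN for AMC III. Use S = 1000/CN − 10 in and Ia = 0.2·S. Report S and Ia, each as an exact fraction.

Wet (AMC III): CN(III) = 23·60/(10 + 0.13·60) = 1380/(89/5) = 6900/89 ≈ 77.528
Max retention: S = 1000/(6900/89) − 10 = 200/69 in (≈ 2.899 in)
Initial abstraction Ia = S/5 = (200/69)/5 = 40/69 ≈ 0.580 in

S = 200/69 in ≈ 2.899 in; Ia = 40/69 in ≈ 0.580 in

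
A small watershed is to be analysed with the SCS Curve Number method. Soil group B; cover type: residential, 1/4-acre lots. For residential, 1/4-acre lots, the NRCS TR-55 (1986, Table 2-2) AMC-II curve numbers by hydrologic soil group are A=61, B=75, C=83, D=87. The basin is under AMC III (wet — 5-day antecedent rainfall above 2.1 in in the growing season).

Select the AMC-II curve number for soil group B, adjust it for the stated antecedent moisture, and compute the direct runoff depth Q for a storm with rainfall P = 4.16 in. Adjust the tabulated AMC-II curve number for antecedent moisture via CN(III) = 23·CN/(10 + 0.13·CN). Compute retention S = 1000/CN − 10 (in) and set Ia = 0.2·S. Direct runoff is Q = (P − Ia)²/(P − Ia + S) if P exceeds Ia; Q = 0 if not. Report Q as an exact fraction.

NRCS table: residential, 1/4-acre lots, soil group B → CN(II) = 75
Adjust CN=75 to AMC III: 23·75/(10 + 0.13·75) → 1725 ÷ (79/4) = 6900/79 ≈ 87.342
Retention S: 1000/CN − 10 with CN=87.342 → S = 100/69 ≈ 1.449 in
Ia = 0.2S: 0.2·1.449 = 0.290 in (exactly 20/69)
P − Ia = 4.160 − 0.290 = 6676/1725 ≈ 3.870 in (> 0, runoff occurs)
Q: (6676/1725)² ÷ (9176/1725) = 5571122/1978575 in (≈ 2.816 in)

Q = 5571122/1978575 in ≈ 2.816 in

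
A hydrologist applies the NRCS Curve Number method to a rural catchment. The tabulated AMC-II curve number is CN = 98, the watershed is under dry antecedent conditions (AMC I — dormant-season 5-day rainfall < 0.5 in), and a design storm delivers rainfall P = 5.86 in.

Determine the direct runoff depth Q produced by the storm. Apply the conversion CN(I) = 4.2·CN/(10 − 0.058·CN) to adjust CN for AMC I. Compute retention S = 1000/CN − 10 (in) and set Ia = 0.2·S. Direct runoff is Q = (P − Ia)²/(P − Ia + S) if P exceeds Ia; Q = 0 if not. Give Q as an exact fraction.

Q = 87910471009/16541020650 in ≈ 5.315 in

Adjust CN=98 to AMC I: 4.2·98/(10 − 0.058·98) → (2058/5) ÷ (1079/250) = 102900/1079 ≈ 95.366
Max retention: S = 1000/(102900/1079) − 10 = 500/1029 in (≈ 0.486 in)
Ia = 0.2·(500/1029) = 100/1029 in ≈ 0.097 in
P − Ia = 5.860 − 0.097 = 296497/51450 ≈ 5.763 in (> 0, runoff occurs)
Q: (296497/51450)² ÷ (321497/51450) = 87910471009/16541020650 in (≈ 5.315 in)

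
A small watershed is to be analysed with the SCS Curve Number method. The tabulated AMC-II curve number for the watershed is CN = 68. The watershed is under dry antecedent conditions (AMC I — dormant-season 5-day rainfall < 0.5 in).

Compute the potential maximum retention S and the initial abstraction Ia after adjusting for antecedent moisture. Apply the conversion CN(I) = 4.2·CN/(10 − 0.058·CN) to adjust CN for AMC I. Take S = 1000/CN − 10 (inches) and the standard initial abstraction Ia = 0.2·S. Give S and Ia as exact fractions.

S = 4000/357 in ≈ 11.204 in; Ia = 800/357 in ≈ 2.241 in

CN(I) from CN(II)=68: (4.2·68)/(10 − 0.058·68) = 35700/757 ≈ 47.160
Max retention: S = 1000/(35700/757) − 10 = 4000/357 in (≈ 11.204 in)
Initial abstraction Ia = S/5 = (4000/357)/5 = 800/357 ≈ 2.241 in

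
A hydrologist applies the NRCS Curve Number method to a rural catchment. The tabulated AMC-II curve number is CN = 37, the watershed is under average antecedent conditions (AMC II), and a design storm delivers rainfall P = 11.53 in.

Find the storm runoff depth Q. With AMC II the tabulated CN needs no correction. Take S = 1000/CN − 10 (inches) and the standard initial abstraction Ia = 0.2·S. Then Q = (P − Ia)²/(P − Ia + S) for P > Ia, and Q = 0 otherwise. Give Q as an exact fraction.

Q = 903663721/344325700 in ≈ 2.624 in

Average conditions: CN = 37 (no AMC adjustment).
Max retention: S = 1000/37 − 10 = 630/37 in (≈ 17.027 in)
Ia = 0.2·(630/37) = 126/37 in ≈ 3.405 in
Excess rainfall: 11.530 − 3.405 = 8.125 in; P > Ia so Q > 0
Runoff Q = (P−Ia)²/(P−Ia+S) = (8.125)²/(8.125+17.027) = 903663721/344325700 ≈ 2.624 in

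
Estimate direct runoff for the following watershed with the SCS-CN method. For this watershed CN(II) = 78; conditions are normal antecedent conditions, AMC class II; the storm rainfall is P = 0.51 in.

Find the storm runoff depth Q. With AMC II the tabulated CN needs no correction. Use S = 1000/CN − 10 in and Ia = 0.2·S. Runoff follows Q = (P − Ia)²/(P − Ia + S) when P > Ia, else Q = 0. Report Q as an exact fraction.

Q = 0 in ≈ 0.000 in

AMC II — tabulated CN = 78 applies directly.
Max retention: S = 1000/78 − 10 = 110/39 in (≈ 2.821 in)
Ia = 0.2·(110/39) = 22/39 in ≈ 0.564 in
P = 0.510 ≤ Ia = 0.564 in: entire storm abstracted, Q = 0.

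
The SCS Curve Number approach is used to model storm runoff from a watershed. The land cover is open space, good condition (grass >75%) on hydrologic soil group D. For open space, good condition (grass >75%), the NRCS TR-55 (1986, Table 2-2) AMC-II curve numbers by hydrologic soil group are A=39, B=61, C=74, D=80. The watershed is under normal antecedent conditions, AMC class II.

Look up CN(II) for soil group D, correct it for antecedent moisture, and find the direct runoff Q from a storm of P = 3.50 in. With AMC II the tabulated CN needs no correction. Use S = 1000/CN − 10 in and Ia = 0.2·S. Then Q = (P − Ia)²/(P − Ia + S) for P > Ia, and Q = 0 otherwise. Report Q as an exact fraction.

NRCS table: open space, good condition (grass >75%), soil group D → CN(II) = 80
AMC II — tabulated CN = 80 applies directly.
Max retention: S = 1000/80 − 10 = 5/2 in (≈ 2.500 in)
Ia = 0.2·(5/2) = 1/2 in ≈ 0.500 in
Since P=3.500 > Ia=0.500: effective rainfall P−Ia = 3 in
Q: 3² ÷ (11/2) = 18/11 in (≈ 1.636 in)

Q = 18/11 in ≈ 1.636 in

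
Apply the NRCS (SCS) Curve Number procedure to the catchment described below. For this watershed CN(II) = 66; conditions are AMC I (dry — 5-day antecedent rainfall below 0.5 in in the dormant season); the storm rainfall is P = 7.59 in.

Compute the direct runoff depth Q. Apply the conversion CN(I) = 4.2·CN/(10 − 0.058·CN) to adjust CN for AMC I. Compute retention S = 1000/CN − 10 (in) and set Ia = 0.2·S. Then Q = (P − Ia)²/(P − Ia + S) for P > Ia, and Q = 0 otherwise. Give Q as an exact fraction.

Q = 126726744169/83574899100 in ≈ 1.516 in

CN(I) from CN(II)=66: (4.2·66)/(10 − 0.058·66) = 69300/1543 ≈ 44.913
Retention S: 1000/CN − 10 with CN=44.913 → S = 8500/693 ≈ 12.266 in
Ia = 0.2·(8500/693) = 1700/693 in ≈ 2.453 in
Excess rainfall: 7.590 − 2.453 = 5.137 in; P > Ia so Q > 0
Q = (355987/69300)²/((355987/69300) + 8500/693) = (126726744169/4802490000)/(1205987/69300) = 126726744169/83574899100 in ≈ 1.516 in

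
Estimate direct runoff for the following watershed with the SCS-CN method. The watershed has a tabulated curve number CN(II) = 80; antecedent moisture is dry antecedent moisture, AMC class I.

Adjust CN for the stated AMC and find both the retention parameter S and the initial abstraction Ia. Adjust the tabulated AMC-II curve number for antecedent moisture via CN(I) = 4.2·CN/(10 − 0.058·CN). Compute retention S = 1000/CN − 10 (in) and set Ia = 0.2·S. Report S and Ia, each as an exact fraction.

CN(I) from CN(II)=80: (4.2·80)/(10 − 0.058·80) = 4200/67 ≈ 62.687
Retention S: 1000/CN − 10 with CN=62.687 → S = 125/21 ≈ 5.952 in
Ia = 0.2S: 0.2·5.952 = 1.190 in (exactly 25/21)

S = 125/21 in ≈ 5.952 in; Ia = 25/21 in ≈ 1.190 in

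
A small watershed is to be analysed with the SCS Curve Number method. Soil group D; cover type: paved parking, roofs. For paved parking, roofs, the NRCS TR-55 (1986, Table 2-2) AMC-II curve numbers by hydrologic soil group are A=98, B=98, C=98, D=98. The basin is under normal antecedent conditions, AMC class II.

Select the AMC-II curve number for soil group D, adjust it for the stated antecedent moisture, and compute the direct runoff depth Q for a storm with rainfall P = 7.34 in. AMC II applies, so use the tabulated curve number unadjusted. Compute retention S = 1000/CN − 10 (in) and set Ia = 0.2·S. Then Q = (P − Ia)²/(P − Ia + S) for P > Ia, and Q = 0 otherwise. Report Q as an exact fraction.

NRCS table: paved parking, roofs, soil group D → CN(II) = 98
CN(II) = 98; AMC II needs no correction.
Max retention: S = 1000/98 − 10 = 10/49 in (≈ 0.204 in)
Initial abstraction Ia = S/5 = (10/49)/5 = 2/49 ≈ 0.041 in
Excess rainfall: 7.340 − 0.041 = 7.299 in; P > Ia so Q > 0
Q: (17883/2450)² ÷ (18383/2450) = 319801689/45038350 in (≈ 7.101 in)

Q = 319801689/45038350 in ≈ 7.101 in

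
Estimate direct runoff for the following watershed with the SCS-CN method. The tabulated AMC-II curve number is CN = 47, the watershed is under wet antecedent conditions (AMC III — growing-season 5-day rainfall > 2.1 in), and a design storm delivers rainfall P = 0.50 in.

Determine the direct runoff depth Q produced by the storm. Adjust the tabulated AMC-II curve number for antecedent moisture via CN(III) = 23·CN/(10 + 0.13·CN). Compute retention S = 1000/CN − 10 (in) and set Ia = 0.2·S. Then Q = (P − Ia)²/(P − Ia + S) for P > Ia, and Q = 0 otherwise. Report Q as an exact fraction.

Q = 0 in ≈ 0.000 in

Wet (AMC III): CN(III) = 23·47/(10 + 0.13·47) = 1081/(1611/100) = 108100/1611 ≈ 67.101
Max retention: S = 1000/(108100/1611) − 10 = 5300/1081 in (≈ 4.903 in)
Ia = 0.2S: 0.2·4.903 = 0.981 in (exactly 1060/1081)
P = 0.500 ≤ Ia = 0.981 in: entire storm abstracted, Q = 0.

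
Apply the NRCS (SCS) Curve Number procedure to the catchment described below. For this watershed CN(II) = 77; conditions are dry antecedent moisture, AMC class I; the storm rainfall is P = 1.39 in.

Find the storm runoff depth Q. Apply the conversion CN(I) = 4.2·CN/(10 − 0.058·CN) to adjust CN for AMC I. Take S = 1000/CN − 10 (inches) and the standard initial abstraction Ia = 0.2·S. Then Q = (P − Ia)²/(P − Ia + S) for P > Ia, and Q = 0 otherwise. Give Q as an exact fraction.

CN(I) from CN(II)=77: (4.2·77)/(10 − 0.058·77) = 161700/2767 ≈ 58.439
Max retention: S = 1000/(161700/2767) − 10 = 11500/1617 in (≈ 7.112 in)
Initial abstraction Ia = S/5 = (11500/1617)/5 = 2300/1617 ≈ 1.422 in
P = 1.390 ≤ Ia = 1.422 in: entire storm abstracted, Q = 0.

Q = 0 in ≈ 0.000 in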